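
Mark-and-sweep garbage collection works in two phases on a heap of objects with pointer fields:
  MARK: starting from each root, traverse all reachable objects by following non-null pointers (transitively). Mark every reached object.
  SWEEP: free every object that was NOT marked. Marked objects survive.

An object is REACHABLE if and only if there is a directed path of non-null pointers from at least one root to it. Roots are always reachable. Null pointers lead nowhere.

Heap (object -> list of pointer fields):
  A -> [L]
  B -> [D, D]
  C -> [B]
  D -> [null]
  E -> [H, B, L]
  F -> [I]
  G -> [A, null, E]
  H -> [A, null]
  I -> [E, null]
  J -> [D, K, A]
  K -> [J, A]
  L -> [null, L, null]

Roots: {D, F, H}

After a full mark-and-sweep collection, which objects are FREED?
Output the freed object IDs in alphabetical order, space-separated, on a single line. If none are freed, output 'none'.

Answer: C G J K

Derivation:
Roots: D F H
Mark D: refs=null, marked=D
Mark F: refs=I, marked=D F
Mark H: refs=A null, marked=D F H
Mark I: refs=E null, marked=D F H I
Mark A: refs=L, marked=A D F H I
Mark E: refs=H B L, marked=A D E F H I
Mark L: refs=null L null, marked=A D E F H I L
Mark B: refs=D D, marked=A B D E F H I L
Unmarked (collected): C G J K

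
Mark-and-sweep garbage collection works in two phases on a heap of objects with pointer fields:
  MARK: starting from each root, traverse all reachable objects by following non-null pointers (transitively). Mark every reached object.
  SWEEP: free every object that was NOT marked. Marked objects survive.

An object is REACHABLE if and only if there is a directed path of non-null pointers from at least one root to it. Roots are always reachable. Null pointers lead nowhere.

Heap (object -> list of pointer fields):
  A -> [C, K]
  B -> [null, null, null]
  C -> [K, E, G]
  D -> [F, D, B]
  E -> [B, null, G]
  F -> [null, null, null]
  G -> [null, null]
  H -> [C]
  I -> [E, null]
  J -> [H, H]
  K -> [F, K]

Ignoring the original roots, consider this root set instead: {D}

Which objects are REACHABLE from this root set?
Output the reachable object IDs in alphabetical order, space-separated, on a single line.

Answer: B D F

Derivation:
Roots: D
Mark D: refs=F D B, marked=D
Mark F: refs=null null null, marked=D F
Mark B: refs=null null null, marked=B D F
Unmarked (collected): A C E G H I J K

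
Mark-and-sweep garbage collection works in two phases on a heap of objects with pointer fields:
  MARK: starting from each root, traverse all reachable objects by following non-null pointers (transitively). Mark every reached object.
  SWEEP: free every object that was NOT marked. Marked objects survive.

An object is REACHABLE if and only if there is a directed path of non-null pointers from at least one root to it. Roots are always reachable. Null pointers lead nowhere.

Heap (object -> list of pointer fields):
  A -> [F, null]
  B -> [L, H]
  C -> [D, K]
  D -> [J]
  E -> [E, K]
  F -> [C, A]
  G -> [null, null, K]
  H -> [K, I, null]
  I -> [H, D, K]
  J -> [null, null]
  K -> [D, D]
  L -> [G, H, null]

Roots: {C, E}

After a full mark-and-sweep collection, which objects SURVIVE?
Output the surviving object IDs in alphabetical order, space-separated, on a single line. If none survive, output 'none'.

Answer: C D E J K

Derivation:
Roots: C E
Mark C: refs=D K, marked=C
Mark E: refs=E K, marked=C E
Mark D: refs=J, marked=C D E
Mark K: refs=D D, marked=C D E K
Mark J: refs=null null, marked=C D E J K
Unmarked (collected): A B F G H I L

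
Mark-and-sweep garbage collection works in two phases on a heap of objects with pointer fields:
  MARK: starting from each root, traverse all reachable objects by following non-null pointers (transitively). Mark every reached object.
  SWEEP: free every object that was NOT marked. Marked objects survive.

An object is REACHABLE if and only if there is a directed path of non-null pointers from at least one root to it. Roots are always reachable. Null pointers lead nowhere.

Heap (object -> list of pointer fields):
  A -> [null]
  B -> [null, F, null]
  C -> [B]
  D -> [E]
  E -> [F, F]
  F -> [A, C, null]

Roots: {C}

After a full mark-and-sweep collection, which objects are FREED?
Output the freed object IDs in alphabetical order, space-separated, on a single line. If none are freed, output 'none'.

Answer: D E

Derivation:
Roots: C
Mark C: refs=B, marked=C
Mark B: refs=null F null, marked=B C
Mark F: refs=A C null, marked=B C F
Mark A: refs=null, marked=A B C F
Unmarked (collected): D E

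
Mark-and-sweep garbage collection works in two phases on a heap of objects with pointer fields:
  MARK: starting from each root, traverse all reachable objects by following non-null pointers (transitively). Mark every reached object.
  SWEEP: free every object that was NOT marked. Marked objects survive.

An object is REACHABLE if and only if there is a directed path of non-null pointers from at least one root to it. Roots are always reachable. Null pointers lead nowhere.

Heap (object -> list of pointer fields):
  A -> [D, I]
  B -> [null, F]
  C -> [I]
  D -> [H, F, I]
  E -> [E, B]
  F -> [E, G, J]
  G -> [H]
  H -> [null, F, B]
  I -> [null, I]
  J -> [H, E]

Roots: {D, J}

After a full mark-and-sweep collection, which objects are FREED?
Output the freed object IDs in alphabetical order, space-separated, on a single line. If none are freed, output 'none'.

Roots: D J
Mark D: refs=H F I, marked=D
Mark J: refs=H E, marked=D J
Mark H: refs=null F B, marked=D H J
Mark F: refs=E G J, marked=D F H J
Mark I: refs=null I, marked=D F H I J
Mark E: refs=E B, marked=D E F H I J
Mark B: refs=null F, marked=B D E F H I J
Mark G: refs=H, marked=B D E F G H I J
Unmarked (collected): A C

Answer: A C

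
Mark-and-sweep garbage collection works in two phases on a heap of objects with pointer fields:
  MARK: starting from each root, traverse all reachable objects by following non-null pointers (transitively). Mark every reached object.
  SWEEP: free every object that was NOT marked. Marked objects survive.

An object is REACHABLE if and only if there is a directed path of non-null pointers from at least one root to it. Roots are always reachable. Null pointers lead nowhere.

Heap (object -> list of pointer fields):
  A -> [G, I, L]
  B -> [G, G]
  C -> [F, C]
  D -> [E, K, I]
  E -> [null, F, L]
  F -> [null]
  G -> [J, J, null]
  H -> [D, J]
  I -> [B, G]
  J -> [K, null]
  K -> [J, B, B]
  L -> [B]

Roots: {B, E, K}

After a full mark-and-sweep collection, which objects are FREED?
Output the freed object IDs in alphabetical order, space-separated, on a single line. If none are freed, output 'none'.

Answer: A C D H I

Derivation:
Roots: B E K
Mark B: refs=G G, marked=B
Mark E: refs=null F L, marked=B E
Mark K: refs=J B B, marked=B E K
Mark G: refs=J J null, marked=B E G K
Mark F: refs=null, marked=B E F G K
Mark L: refs=B, marked=B E F G K L
Mark J: refs=K null, marked=B E F G J K L
Unmarked (collected): A C D H I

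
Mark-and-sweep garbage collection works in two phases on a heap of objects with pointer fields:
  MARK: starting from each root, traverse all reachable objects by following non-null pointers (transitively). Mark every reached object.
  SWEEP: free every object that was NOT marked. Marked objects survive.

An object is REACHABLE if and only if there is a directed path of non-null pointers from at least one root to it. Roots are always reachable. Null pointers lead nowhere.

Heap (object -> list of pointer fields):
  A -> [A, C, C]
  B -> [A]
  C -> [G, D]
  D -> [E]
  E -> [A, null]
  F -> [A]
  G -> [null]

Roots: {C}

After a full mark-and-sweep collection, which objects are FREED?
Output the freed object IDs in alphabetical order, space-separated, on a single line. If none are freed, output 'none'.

Answer: B F

Derivation:
Roots: C
Mark C: refs=G D, marked=C
Mark G: refs=null, marked=C G
Mark D: refs=E, marked=C D G
Mark E: refs=A null, marked=C D E G
Mark A: refs=A C C, marked=A C D E G
Unmarked (collected): B F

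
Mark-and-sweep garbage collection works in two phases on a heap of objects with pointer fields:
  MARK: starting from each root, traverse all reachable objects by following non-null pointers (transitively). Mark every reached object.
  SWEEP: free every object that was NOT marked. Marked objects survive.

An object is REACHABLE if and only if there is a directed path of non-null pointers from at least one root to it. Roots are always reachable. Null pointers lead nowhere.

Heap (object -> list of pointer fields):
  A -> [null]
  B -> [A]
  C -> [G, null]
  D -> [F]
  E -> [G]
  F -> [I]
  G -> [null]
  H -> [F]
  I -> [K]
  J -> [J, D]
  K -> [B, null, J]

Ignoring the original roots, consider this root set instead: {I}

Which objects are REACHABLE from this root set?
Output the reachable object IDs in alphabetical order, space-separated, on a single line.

Roots: I
Mark I: refs=K, marked=I
Mark K: refs=B null J, marked=I K
Mark B: refs=A, marked=B I K
Mark J: refs=J D, marked=B I J K
Mark A: refs=null, marked=A B I J K
Mark D: refs=F, marked=A B D I J K
Mark F: refs=I, marked=A B D F I J K
Unmarked (collected): C E G H

Answer: A B D F I J K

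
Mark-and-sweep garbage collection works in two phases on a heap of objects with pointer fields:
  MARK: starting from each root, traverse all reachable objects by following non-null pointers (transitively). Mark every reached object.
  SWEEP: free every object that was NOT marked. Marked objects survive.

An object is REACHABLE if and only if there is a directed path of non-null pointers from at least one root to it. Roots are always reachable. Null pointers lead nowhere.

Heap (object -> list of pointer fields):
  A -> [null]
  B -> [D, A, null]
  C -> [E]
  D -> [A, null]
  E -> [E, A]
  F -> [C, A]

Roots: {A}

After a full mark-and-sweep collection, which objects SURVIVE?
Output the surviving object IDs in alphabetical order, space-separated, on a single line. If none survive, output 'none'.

Answer: A

Derivation:
Roots: A
Mark A: refs=null, marked=A
Unmarked (collected): B C D E F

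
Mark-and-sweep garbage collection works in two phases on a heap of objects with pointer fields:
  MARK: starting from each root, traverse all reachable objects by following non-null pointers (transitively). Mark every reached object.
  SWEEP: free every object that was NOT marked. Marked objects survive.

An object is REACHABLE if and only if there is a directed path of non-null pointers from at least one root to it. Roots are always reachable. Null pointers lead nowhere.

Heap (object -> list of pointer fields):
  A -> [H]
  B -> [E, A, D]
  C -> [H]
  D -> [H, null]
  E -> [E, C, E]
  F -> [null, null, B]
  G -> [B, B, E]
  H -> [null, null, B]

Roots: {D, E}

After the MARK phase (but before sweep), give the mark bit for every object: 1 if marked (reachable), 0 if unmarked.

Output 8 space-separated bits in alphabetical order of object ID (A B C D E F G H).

Answer: 1 1 1 1 1 0 0 1

Derivation:
Roots: D E
Mark D: refs=H null, marked=D
Mark E: refs=E C E, marked=D E
Mark H: refs=null null B, marked=D E H
Mark C: refs=H, marked=C D E H
Mark B: refs=E A D, marked=B C D E H
Mark A: refs=H, marked=A B C D E H
Unmarked (collected): F G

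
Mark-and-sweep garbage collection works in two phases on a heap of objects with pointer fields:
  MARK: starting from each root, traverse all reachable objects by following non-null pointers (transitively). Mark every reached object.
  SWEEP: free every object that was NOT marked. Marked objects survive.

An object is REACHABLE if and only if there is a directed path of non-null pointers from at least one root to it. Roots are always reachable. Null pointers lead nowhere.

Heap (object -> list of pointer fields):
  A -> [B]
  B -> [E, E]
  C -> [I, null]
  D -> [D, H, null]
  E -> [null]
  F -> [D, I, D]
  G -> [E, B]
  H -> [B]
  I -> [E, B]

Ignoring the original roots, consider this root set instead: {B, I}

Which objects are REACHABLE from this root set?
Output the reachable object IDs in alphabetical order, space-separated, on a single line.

Roots: B I
Mark B: refs=E E, marked=B
Mark I: refs=E B, marked=B I
Mark E: refs=null, marked=B E I
Unmarked (collected): A C D F G H

Answer: B E I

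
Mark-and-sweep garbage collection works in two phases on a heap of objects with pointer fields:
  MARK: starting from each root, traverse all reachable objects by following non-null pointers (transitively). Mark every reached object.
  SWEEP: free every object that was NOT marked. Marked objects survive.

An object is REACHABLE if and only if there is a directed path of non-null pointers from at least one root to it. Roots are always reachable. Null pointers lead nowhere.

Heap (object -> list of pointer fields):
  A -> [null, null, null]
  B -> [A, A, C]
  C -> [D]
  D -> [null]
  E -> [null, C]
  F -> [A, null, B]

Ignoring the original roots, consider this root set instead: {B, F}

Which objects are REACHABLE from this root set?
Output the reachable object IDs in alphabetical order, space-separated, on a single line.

Answer: A B C D F

Derivation:
Roots: B F
Mark B: refs=A A C, marked=B
Mark F: refs=A null B, marked=B F
Mark A: refs=null null null, marked=A B F
Mark C: refs=D, marked=A B C F
Mark D: refs=null, marked=A B C D F
Unmarked (collected): E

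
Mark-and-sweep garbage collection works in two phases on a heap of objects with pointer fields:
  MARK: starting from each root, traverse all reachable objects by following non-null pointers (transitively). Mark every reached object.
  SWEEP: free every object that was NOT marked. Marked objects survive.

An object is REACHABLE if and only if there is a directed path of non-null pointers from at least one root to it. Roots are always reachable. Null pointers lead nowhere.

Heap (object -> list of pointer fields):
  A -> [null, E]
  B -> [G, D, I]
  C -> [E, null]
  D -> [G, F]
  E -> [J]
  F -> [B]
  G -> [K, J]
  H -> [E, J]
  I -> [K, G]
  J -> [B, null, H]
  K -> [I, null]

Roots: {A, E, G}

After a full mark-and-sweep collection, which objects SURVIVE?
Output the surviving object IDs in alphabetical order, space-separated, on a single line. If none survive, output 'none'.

Answer: A B D E F G H I J K

Derivation:
Roots: A E G
Mark A: refs=null E, marked=A
Mark E: refs=J, marked=A E
Mark G: refs=K J, marked=A E G
Mark J: refs=B null H, marked=A E G J
Mark K: refs=I null, marked=A E G J K
Mark B: refs=G D I, marked=A B E G J K
Mark H: refs=E J, marked=A B E G H J K
Mark I: refs=K G, marked=A B E G H I J K
Mark D: refs=G F, marked=A B D E G H I J K
Mark F: refs=B, marked=A B D E F G H I J K
Unmarked (collected): C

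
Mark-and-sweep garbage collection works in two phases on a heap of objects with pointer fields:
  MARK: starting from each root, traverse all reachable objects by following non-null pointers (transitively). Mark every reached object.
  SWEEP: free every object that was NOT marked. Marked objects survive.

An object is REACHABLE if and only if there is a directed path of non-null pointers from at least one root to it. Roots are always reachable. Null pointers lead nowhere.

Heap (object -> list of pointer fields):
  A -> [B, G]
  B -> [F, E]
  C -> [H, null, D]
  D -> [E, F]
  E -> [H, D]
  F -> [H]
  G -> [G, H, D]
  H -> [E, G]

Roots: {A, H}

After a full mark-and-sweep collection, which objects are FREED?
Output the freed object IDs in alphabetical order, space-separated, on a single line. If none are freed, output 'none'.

Answer: C

Derivation:
Roots: A H
Mark A: refs=B G, marked=A
Mark H: refs=E G, marked=A H
Mark B: refs=F E, marked=A B H
Mark G: refs=G H D, marked=A B G H
Mark E: refs=H D, marked=A B E G H
Mark F: refs=H, marked=A B E F G H
Mark D: refs=E F, marked=A B D E F G H
Unmarked (collected): C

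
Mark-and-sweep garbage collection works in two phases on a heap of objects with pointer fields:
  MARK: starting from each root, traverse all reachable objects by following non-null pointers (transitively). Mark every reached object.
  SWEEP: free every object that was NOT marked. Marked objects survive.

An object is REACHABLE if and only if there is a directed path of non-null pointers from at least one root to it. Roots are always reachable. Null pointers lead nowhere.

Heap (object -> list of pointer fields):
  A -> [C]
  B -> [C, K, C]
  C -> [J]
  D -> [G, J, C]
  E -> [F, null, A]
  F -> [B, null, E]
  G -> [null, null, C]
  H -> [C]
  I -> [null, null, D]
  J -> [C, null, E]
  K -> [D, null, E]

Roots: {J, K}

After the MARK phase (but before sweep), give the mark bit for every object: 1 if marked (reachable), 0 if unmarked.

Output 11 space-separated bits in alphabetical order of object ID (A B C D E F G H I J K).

Answer: 1 1 1 1 1 1 1 0 0 1 1

Derivation:
Roots: J K
Mark J: refs=C null E, marked=J
Mark K: refs=D null E, marked=J K
Mark C: refs=J, marked=C J K
Mark E: refs=F null A, marked=C E J K
Mark D: refs=G J C, marked=C D E J K
Mark F: refs=B null E, marked=C D E F J K
Mark A: refs=C, marked=A C D E F J K
Mark G: refs=null null C, marked=A C D E F G J K
Mark B: refs=C K C, marked=A B C D E F G J K
Unmarked (collected): H I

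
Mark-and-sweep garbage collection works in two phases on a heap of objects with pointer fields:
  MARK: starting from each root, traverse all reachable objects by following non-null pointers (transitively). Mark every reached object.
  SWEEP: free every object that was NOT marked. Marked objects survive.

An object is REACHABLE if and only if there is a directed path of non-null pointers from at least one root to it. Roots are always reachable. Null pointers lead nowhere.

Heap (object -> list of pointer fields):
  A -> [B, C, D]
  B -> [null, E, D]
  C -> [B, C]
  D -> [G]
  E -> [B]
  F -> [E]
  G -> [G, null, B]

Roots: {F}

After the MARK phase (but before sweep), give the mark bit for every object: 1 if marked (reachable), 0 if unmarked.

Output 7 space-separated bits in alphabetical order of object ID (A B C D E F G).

Roots: F
Mark F: refs=E, marked=F
Mark E: refs=B, marked=E F
Mark B: refs=null E D, marked=B E F
Mark D: refs=G, marked=B D E F
Mark G: refs=G null B, marked=B D E F G
Unmarked (collected): A C

Answer: 0 1 0 1 1 1 1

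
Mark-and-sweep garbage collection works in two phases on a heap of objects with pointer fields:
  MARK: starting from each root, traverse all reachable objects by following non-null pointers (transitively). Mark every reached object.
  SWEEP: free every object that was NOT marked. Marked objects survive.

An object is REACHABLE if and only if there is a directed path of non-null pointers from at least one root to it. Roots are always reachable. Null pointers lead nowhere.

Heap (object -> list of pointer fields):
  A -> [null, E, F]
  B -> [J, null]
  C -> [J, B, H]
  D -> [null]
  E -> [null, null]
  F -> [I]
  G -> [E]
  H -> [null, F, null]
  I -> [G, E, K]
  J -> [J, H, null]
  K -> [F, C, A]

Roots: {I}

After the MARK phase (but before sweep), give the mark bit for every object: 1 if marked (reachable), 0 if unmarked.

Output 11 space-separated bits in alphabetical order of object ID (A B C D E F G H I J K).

Roots: I
Mark I: refs=G E K, marked=I
Mark G: refs=E, marked=G I
Mark E: refs=null null, marked=E G I
Mark K: refs=F C A, marked=E G I K
Mark F: refs=I, marked=E F G I K
Mark C: refs=J B H, marked=C E F G I K
Mark A: refs=null E F, marked=A C E F G I K
Mark J: refs=J H null, marked=A C E F G I J K
Mark B: refs=J null, marked=A B C E F G I J K
Mark H: refs=null F null, marked=A B C E F G H I J K
Unmarked (collected): D

Answer: 1 1 1 0 1 1 1 1 1 1 1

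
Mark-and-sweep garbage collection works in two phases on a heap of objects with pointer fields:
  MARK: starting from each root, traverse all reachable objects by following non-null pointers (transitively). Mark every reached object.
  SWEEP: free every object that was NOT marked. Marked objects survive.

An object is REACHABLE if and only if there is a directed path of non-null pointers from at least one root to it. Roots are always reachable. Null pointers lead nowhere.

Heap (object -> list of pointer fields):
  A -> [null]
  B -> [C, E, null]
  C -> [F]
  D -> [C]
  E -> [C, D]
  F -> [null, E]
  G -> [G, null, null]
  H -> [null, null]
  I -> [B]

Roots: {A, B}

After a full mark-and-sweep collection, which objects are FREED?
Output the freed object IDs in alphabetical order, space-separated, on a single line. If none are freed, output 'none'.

Roots: A B
Mark A: refs=null, marked=A
Mark B: refs=C E null, marked=A B
Mark C: refs=F, marked=A B C
Mark E: refs=C D, marked=A B C E
Mark F: refs=null E, marked=A B C E F
Mark D: refs=C, marked=A B C D E F
Unmarked (collected): G H I

Answer: G H I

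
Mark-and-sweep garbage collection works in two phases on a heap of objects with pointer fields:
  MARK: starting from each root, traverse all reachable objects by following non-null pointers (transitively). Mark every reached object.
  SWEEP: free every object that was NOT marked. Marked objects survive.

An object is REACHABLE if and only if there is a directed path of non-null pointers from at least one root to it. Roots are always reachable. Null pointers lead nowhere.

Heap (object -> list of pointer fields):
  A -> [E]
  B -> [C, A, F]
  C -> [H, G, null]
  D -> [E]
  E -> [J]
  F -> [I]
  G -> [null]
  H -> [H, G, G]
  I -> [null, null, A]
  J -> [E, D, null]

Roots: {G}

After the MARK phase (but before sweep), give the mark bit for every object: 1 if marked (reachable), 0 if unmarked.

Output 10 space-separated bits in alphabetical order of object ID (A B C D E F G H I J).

Answer: 0 0 0 0 0 0 1 0 0 0

Derivation:
Roots: G
Mark G: refs=null, marked=G
Unmarked (collected): A B C D E F H I J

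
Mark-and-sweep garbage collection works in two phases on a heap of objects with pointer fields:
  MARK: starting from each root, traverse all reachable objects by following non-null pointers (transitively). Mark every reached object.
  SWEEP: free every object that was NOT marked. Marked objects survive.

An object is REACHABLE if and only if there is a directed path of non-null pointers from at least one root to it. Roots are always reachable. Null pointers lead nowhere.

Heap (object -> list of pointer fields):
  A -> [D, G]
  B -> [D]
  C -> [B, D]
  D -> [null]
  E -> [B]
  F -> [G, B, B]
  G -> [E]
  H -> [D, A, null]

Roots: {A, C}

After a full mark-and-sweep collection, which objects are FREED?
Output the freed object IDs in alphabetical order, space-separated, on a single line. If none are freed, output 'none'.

Roots: A C
Mark A: refs=D G, marked=A
Mark C: refs=B D, marked=A C
Mark D: refs=null, marked=A C D
Mark G: refs=E, marked=A C D G
Mark B: refs=D, marked=A B C D G
Mark E: refs=B, marked=A B C D E G
Unmarked (collected): F H

Answer: F H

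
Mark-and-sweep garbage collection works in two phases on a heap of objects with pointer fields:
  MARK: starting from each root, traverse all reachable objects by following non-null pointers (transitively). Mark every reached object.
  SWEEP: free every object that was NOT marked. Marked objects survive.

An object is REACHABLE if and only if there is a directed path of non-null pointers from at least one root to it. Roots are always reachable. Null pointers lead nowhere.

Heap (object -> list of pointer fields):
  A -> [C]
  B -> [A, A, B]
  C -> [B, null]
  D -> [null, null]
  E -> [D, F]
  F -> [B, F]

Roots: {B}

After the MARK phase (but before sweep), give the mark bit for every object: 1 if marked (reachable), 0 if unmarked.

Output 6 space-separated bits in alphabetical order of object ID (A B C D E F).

Answer: 1 1 1 0 0 0

Derivation:
Roots: B
Mark B: refs=A A B, marked=B
Mark A: refs=C, marked=A B
Mark C: refs=B null, marked=A B C
Unmarked (collected): D E F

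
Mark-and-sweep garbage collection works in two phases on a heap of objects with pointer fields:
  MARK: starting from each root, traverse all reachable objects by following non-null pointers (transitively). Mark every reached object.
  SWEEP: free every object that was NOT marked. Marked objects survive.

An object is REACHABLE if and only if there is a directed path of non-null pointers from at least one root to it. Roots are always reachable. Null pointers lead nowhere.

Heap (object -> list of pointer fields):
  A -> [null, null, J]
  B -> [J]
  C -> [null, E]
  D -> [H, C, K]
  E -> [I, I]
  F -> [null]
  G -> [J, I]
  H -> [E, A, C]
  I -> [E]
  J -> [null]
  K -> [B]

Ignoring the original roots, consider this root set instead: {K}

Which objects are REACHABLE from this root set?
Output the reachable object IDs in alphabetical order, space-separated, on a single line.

Roots: K
Mark K: refs=B, marked=K
Mark B: refs=J, marked=B K
Mark J: refs=null, marked=B J K
Unmarked (collected): A C D E F G H I

Answer: B J K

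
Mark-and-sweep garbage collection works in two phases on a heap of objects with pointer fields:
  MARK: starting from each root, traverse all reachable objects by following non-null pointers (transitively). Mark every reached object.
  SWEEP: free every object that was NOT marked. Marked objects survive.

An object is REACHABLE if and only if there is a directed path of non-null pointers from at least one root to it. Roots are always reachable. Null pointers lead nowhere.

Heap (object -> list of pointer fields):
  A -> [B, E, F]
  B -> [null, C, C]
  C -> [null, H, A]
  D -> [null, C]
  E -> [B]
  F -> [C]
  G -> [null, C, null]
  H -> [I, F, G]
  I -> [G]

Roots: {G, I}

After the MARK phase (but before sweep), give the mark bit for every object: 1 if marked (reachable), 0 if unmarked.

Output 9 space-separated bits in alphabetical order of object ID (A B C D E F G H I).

Answer: 1 1 1 0 1 1 1 1 1

Derivation:
Roots: G I
Mark G: refs=null C null, marked=G
Mark I: refs=G, marked=G I
Mark C: refs=null H A, marked=C G I
Mark H: refs=I F G, marked=C G H I
Mark A: refs=B E F, marked=A C G H I
Mark F: refs=C, marked=A C F G H I
Mark B: refs=null C C, marked=A B C F G H I
Mark E: refs=B, marked=A B C E F G H I
Unmarked (collected): D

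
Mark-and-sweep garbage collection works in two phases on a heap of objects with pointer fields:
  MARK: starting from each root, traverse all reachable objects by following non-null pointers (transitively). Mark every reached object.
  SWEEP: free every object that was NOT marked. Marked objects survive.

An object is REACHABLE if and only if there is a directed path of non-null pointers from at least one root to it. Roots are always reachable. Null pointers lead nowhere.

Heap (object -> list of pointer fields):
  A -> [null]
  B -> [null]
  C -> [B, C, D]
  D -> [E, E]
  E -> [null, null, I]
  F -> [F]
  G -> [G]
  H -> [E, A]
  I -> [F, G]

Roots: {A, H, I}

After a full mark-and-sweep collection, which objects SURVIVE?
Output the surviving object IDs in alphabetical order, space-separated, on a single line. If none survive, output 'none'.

Answer: A E F G H I

Derivation:
Roots: A H I
Mark A: refs=null, marked=A
Mark H: refs=E A, marked=A H
Mark I: refs=F G, marked=A H I
Mark E: refs=null null I, marked=A E H I
Mark F: refs=F, marked=A E F H I
Mark G: refs=G, marked=A E F G H I
Unmarked (collected): B C D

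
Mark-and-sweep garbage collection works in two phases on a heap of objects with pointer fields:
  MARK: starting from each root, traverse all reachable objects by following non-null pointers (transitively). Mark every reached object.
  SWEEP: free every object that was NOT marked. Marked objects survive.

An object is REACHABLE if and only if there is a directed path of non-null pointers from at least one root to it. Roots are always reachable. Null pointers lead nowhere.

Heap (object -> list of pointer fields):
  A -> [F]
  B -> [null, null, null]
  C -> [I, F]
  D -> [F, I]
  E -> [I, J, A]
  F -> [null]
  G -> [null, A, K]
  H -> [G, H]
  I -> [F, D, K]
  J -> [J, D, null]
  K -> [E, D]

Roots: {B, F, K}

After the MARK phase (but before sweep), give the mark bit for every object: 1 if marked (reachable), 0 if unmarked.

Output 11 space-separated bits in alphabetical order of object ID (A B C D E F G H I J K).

Answer: 1 1 0 1 1 1 0 0 1 1 1

Derivation:
Roots: B F K
Mark B: refs=null null null, marked=B
Mark F: refs=null, marked=B F
Mark K: refs=E D, marked=B F K
Mark E: refs=I J A, marked=B E F K
Mark D: refs=F I, marked=B D E F K
Mark I: refs=F D K, marked=B D E F I K
Mark J: refs=J D null, marked=B D E F I J K
Mark A: refs=F, marked=A B D E F I J K
Unmarked (collected): C G H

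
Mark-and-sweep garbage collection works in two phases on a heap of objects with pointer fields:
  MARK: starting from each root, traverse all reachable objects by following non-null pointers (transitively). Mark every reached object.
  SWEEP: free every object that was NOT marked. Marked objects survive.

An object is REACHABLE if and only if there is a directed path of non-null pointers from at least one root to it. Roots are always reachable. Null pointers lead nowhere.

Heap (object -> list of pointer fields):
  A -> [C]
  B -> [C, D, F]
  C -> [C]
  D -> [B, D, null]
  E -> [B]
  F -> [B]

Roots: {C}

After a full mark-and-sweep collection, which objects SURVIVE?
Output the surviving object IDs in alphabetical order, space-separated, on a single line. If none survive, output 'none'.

Answer: C

Derivation:
Roots: C
Mark C: refs=C, marked=C
Unmarked (collected): A B D E F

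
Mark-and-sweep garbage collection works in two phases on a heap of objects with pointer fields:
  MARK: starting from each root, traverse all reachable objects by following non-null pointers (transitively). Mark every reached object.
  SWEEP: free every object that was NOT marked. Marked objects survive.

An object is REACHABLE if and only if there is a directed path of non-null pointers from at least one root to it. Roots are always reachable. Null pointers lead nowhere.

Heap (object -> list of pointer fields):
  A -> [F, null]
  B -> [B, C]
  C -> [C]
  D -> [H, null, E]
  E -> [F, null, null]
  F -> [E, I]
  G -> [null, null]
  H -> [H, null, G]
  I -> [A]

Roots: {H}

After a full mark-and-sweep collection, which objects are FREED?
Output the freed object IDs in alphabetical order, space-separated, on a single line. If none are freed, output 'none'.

Answer: A B C D E F I

Derivation:
Roots: H
Mark H: refs=H null G, marked=H
Mark G: refs=null null, marked=G H
Unmarked (collected): A B C D E F I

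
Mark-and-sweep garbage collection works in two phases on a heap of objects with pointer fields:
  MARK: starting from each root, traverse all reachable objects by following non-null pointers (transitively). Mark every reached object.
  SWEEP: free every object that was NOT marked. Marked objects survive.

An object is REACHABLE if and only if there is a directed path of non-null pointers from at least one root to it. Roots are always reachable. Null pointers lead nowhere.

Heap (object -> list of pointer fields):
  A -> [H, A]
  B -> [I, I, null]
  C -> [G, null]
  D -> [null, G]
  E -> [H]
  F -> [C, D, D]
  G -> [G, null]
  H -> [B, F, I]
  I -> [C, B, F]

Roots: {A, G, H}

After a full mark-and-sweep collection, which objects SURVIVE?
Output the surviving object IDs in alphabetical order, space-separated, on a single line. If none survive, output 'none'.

Answer: A B C D F G H I

Derivation:
Roots: A G H
Mark A: refs=H A, marked=A
Mark G: refs=G null, marked=A G
Mark H: refs=B F I, marked=A G H
Mark B: refs=I I null, marked=A B G H
Mark F: refs=C D D, marked=A B F G H
Mark I: refs=C B F, marked=A B F G H I
Mark C: refs=G null, marked=A B C F G H I
Mark D: refs=null G, marked=A B C D F G H I
Unmarked (collected): E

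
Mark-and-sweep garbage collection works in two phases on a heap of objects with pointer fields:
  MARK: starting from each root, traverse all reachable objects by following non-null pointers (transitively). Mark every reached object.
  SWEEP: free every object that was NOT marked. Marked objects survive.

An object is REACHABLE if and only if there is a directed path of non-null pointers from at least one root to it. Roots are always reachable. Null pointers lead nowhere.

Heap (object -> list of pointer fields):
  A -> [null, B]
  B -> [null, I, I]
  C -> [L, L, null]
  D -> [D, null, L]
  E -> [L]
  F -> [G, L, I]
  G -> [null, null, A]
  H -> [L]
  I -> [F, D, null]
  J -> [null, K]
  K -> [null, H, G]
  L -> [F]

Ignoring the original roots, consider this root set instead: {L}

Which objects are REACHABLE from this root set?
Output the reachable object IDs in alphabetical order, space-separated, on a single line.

Answer: A B D F G I L

Derivation:
Roots: L
Mark L: refs=F, marked=L
Mark F: refs=G L I, marked=F L
Mark G: refs=null null A, marked=F G L
Mark I: refs=F D null, marked=F G I L
Mark A: refs=null B, marked=A F G I L
Mark D: refs=D null L, marked=A D F G I L
Mark B: refs=null I I, marked=A B D F G I L
Unmarked (collected): C E H J K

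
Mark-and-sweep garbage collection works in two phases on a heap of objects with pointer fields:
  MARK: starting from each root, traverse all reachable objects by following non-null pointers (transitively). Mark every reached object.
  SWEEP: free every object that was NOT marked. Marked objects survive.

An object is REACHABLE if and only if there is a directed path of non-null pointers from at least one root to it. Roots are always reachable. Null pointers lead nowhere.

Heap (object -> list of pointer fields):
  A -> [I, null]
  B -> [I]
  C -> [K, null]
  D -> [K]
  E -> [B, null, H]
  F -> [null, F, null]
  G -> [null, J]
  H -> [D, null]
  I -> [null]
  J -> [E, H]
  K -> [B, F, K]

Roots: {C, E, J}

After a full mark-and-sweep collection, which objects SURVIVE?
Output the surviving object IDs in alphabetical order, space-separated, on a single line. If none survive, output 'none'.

Answer: B C D E F H I J K

Derivation:
Roots: C E J
Mark C: refs=K null, marked=C
Mark E: refs=B null H, marked=C E
Mark J: refs=E H, marked=C E J
Mark K: refs=B F K, marked=C E J K
Mark B: refs=I, marked=B C E J K
Mark H: refs=D null, marked=B C E H J K
Mark F: refs=null F null, marked=B C E F H J K
Mark I: refs=null, marked=B C E F H I J K
Mark D: refs=K, marked=B C D E F H I J K
Unmarked (collected): A G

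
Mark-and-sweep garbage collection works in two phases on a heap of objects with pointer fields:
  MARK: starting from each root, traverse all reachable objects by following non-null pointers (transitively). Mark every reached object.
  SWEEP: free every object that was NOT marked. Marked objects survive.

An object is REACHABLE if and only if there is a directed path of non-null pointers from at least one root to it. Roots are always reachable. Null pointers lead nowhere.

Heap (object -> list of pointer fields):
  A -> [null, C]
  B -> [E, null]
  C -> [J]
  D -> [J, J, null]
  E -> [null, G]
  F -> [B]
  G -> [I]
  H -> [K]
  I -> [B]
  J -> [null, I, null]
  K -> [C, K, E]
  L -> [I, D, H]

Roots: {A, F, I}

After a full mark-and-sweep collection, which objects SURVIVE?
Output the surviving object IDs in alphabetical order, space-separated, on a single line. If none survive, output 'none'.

Roots: A F I
Mark A: refs=null C, marked=A
Mark F: refs=B, marked=A F
Mark I: refs=B, marked=A F I
Mark C: refs=J, marked=A C F I
Mark B: refs=E null, marked=A B C F I
Mark J: refs=null I null, marked=A B C F I J
Mark E: refs=null G, marked=A B C E F I J
Mark G: refs=I, marked=A B C E F G I J
Unmarked (collected): D H K L

Answer: A B C E F G I J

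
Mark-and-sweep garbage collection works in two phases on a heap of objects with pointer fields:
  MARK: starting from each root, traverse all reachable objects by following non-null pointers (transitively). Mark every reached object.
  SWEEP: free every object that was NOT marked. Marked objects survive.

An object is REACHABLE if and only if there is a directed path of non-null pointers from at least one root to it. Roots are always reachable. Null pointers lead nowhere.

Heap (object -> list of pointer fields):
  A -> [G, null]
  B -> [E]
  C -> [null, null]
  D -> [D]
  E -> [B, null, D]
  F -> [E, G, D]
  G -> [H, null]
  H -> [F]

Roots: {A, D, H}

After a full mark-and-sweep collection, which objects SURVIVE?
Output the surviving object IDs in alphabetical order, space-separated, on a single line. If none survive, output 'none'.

Roots: A D H
Mark A: refs=G null, marked=A
Mark D: refs=D, marked=A D
Mark H: refs=F, marked=A D H
Mark G: refs=H null, marked=A D G H
Mark F: refs=E G D, marked=A D F G H
Mark E: refs=B null D, marked=A D E F G H
Mark B: refs=E, marked=A B D E F G H
Unmarked (collected): C

Answer: A B D E F G H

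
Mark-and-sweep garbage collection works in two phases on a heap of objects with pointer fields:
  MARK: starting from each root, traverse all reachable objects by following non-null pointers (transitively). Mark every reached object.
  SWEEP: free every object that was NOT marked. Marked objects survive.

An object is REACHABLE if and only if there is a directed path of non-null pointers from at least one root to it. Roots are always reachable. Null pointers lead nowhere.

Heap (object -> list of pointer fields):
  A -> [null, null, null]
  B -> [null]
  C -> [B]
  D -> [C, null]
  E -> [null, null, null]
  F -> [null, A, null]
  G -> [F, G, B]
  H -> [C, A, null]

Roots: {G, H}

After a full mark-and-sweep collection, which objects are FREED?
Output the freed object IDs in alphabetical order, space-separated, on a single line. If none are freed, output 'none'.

Answer: D E

Derivation:
Roots: G H
Mark G: refs=F G B, marked=G
Mark H: refs=C A null, marked=G H
Mark F: refs=null A null, marked=F G H
Mark B: refs=null, marked=B F G H
Mark C: refs=B, marked=B C F G H
Mark A: refs=null null null, marked=A B C F G H
Unmarked (collected): D E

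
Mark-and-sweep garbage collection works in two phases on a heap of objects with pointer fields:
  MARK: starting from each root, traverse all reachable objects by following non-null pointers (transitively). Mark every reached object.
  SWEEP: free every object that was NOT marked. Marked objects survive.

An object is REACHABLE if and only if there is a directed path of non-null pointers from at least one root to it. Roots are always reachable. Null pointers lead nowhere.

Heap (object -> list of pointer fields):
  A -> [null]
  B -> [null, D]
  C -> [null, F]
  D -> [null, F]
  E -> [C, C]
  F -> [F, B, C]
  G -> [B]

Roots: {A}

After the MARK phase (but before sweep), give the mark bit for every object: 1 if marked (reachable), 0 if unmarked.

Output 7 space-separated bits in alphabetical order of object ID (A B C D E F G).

Answer: 1 0 0 0 0 0 0

Derivation:
Roots: A
Mark A: refs=null, marked=A
Unmarked (collected): B C D E F G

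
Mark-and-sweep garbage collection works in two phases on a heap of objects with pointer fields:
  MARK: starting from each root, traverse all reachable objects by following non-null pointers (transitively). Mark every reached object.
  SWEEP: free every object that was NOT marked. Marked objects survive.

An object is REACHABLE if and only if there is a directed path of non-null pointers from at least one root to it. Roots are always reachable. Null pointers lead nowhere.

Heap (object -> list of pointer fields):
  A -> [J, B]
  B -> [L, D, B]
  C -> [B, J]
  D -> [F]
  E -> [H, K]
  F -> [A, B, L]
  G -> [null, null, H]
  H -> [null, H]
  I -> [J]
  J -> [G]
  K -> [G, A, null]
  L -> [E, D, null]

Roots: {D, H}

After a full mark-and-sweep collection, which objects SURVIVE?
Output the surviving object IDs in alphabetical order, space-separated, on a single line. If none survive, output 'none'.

Roots: D H
Mark D: refs=F, marked=D
Mark H: refs=null H, marked=D H
Mark F: refs=A B L, marked=D F H
Mark A: refs=J B, marked=A D F H
Mark B: refs=L D B, marked=A B D F H
Mark L: refs=E D null, marked=A B D F H L
Mark J: refs=G, marked=A B D F H J L
Mark E: refs=H K, marked=A B D E F H J L
Mark G: refs=null null H, marked=A B D E F G H J L
Mark K: refs=G A null, marked=A B D E F G H J K L
Unmarked (collected): C I

Answer: A B D E F G H J K L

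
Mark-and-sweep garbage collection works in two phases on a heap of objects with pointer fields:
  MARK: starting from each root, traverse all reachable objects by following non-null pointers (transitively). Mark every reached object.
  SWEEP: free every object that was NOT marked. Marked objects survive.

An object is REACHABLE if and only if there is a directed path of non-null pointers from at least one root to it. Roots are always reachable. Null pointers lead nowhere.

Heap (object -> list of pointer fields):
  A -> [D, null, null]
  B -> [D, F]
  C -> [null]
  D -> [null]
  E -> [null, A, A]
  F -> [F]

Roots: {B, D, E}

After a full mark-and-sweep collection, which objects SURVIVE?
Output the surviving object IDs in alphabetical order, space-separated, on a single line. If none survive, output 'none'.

Roots: B D E
Mark B: refs=D F, marked=B
Mark D: refs=null, marked=B D
Mark E: refs=null A A, marked=B D E
Mark F: refs=F, marked=B D E F
Mark A: refs=D null null, marked=A B D E F
Unmarked (collected): C

Answer: A B D E F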